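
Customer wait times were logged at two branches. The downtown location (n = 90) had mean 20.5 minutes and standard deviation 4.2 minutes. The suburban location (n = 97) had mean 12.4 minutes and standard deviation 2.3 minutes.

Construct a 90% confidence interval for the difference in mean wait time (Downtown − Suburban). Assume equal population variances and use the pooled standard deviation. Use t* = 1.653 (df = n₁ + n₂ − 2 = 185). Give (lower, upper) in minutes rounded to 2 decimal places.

(7.29, 8.91)

Pooled variance s_p² = [89·4.2² + 96·2.3²] / (90+97−2) = 11.2314, so s_p = 3.3513.
SE_diff = s_p·√(1/n₁ + 1/n₂) = 3.3513·√(1/90 + 1/97) = 0.4905.
t* = 1.653; margin = 1.653 × 0.4905 = 0.8108.
Difference = 20.5 − 12.4 = 8.1000.
8.1000 ± 0.8108 → (7.29, 8.91).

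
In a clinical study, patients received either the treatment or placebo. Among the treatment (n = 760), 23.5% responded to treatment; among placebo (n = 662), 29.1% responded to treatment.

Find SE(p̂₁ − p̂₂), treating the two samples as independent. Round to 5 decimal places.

SE₁ = √(p̂₁(1−p̂₁)/n₁) = √(0.2350·0.7650/760) = 0.01538; SE₂ = √(0.2910·0.7090/662) = 0.01765.
Independent samples: SE of the difference = √(SE₁² + SE₂²) = √(0.0002365444 + 0.0003115225) = 0.02341.

0.02341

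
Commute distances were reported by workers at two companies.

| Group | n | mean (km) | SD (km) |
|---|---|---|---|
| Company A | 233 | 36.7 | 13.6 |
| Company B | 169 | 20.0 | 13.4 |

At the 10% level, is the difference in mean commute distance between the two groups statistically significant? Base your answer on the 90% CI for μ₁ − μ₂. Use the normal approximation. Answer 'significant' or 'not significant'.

significant

Standard errors of each mean: 13.6/√233 = 0.8910 and 13.4/√169 = 1.0308.
SE(x̄₁ − x̄₂) = √(0.8910² + 1.0308²) = 1.3625 for independent samples with unequal variances.
With z* = 1.645, the margin is 1.645 × 1.3625 = 2.2413.
x̄₁ − x̄₂ = 36.7 − 20.0 = 16.7000; the interval is 16.7000 ± 2.2413 = (14.4587, 18.9413).
The interval (14.4587, 18.9413) does not contain 0, so the difference is significant.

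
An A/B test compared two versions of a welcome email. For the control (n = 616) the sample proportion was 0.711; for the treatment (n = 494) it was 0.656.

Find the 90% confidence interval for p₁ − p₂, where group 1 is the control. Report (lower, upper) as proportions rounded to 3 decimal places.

SE₁ = √(p̂₁(1−p̂₁)/n₁) = √(0.7110·0.2890/616) = 0.01826; SE₂ = √(0.6560·0.3440/494) = 0.02137.
Independent samples: SE of the difference = √(SE₁² + SE₂²) = √(0.0003334276 + 0.0004566769) = 0.02811.
z* for 90% confidence is 1.645, so the margin of error is 1.645 × 0.02811 = 0.04624.
Point estimate p̂₁ − p̂₂ = 0.7110 − 0.6560 = 0.0550.
0.0550 ± 0.04624 → (0.009, 0.101).

(0.009, 0.101)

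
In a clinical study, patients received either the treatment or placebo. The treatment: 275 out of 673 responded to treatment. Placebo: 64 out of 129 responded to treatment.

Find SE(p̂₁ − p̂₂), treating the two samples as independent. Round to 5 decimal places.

First, p̂₁ = 275/673 = 0.4086; p̂₂ = 64/129 = 0.4961.
The two standard errors are √(0.4086×0.5914/673) = 0.01895 and √(0.4961×0.5039/129) = 0.04402.
Because the samples are independent, SE_diff = √(0.01895² + 0.04402²) = 0.04793.

0.04793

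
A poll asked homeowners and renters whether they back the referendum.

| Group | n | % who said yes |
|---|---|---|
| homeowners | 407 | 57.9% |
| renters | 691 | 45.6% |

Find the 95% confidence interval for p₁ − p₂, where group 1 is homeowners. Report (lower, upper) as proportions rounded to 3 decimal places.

SE₁ = √(p̂₁(1−p̂₁)/n₁) = √(0.5790·0.4210/407) = 0.02447; SE₂ = √(0.4560·0.5440/691) = 0.01895.
Independent samples: SE of the difference = √(SE₁² + SE₂²) = √(0.0005987809 + 0.0003591025) = 0.03095.
z* for 95% confidence is 1.960, so the margin of error is 1.960 × 0.03095 = 0.06066.
Point estimate p̂₁ − p̂₂ = 0.5790 − 0.4560 = 0.1230.
0.1230 ± 0.06066 → (0.062, 0.184).

(0.062, 0.184)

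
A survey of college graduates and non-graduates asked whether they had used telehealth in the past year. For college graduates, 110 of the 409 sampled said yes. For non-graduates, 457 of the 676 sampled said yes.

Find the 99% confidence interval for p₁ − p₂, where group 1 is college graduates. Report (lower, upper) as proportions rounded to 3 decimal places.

(-0.480, -0.334)

Sample proportions: 110/409 = 0.2689, 457/676 = 0.6760.
Each SE is √(p̂(1−p̂)/n): √(0.2689·0.7311/409) = 0.02192 and √(0.6760·0.3240/676) = 0.01800.
SE(p̂₁ − p̂₂) = √(SE₁² + SE₂²) = √(0.0004804864 + 0.000324) = 0.02836, since the two samples are independent.
At 99% confidence z* = 2.576; margin = 2.576 × 0.02836 = 0.07306.
The difference is 0.2689 − 0.6760 = -0.4071, so the interval is -0.4071 ± 0.07306 = (-0.480, -0.334).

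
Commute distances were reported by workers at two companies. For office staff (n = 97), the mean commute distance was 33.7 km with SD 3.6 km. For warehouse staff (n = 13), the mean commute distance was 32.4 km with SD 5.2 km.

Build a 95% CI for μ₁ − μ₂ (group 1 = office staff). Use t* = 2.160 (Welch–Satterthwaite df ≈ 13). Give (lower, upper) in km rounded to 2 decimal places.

(-1.91, 4.51)

Per-group SEs: s₁/√n₁ = 3.6/√97 = 0.3655, s₂/√n₂ = 5.2/√13 = 1.4422.
Unpooled SE of the difference: √(0.13359025 + 2.07994084) = 1.4878.
Margin of error = t* · SE = 2.160 × 1.4878 = 3.2136.
x̄₁ − x̄₂ = 33.7 − 32.4 = 1.3000.
CI: 1.3000 ± 3.2136 = (-1.91, 4.51).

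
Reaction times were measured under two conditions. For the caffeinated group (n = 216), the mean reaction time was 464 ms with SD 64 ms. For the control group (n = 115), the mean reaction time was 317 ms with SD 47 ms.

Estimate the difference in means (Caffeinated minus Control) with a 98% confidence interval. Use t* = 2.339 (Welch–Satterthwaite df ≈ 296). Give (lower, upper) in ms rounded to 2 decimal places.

SE₁ = s₁/√n₁ = 64/√216 = 4.3546; SE₂ = 47/√115 = 4.3828.
Independent samples, unequal variances: SE_diff = √(SE₁² + SE₂²) = √(18.96254116 + 19.20893584) = 6.1783.
t* = 2.339, so margin of error = 2.339 × 6.1783 = 14.4510.
Difference in means = 464 − 317 = 147.0000.
147.0000 ± 14.4510 → (132.55, 161.45).

(132.55, 161.45)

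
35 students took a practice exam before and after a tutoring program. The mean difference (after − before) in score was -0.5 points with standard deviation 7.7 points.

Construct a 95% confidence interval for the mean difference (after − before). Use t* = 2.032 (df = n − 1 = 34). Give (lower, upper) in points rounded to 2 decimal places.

(-3.14, 2.14)

This is a matched-pairs design, so SE = s_d/√n = 7.7/√35 = 1.3015.
Margin = 2.032 × 1.3015 = 2.6446; the interval is -0.5 ± 2.6446 = (-3.14, 2.14).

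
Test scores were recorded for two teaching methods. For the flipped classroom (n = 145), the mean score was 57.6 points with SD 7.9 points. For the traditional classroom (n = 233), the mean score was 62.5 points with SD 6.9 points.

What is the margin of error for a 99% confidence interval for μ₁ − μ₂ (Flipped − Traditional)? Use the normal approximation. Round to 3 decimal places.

SE₁ = s₁/√n₁ = 7.9/√145 = 0.6561; SE₂ = 6.9/√233 = 0.4520.
Independent samples, unequal variances: SE_diff = √(SE₁² + SE₂²) = √(0.43046721 + 0.204304) = 0.7967.
z* = 2.576, so margin of error = 2.576 × 0.7967 = 2.0523.

2.052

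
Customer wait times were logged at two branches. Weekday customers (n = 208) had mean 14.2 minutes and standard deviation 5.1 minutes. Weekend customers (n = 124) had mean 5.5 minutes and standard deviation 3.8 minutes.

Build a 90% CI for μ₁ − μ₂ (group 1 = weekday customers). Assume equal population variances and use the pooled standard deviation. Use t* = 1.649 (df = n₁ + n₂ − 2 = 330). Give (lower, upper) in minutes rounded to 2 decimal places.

(7.83, 9.57)

s_p = √[((n₁−1)s₁² + (n₂−1)s₂²)/(n₁+n₂−2)] = √[(207·5.1² + 123·3.8²)/330] = 4.6581.
SE = 4.6581·√(1/208 + 1/124) = 0.5285.
With t* = 1.649, margin = 1.649 × 0.5285 = 0.8715.
x̄₁ − x̄₂ = 14.2 − 5.5 = 8.7000; interval 8.7000 ± 0.8715 = (7.83, 9.57).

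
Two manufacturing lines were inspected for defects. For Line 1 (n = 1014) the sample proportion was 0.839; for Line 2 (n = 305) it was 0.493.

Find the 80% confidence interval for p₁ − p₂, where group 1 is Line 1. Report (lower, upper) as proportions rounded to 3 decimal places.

The two standard errors are √(0.8390×0.1610/1014) = 0.01154 and √(0.4930×0.5070/305) = 0.02863.
Because the samples are independent, SE_diff = √(0.01154² + 0.02863²) = 0.03087.
Using z* = 1.282 for 80%, ME = 1.282 × 0.03087 = 0.03958.
p̂₁ − p̂₂ = 0.3460; interval 0.3460 ± 0.03958 gives (0.306, 0.386).

(0.306, 0.386)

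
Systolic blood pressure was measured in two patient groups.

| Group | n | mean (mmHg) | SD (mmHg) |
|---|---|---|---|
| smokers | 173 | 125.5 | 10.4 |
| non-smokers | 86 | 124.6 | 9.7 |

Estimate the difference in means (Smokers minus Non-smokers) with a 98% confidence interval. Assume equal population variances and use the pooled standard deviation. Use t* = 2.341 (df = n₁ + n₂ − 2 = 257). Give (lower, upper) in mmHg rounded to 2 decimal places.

(-2.24, 4.04)

Pooled variance s_p² = [172·10.4² + 85·9.7²] / (173+86−2) = 103.5065, so s_p = 10.1738.
SE_diff = s_p·√(1/n₁ + 1/n₂) = 10.1738·√(1/173 + 1/86) = 1.3423.
t* = 2.341; margin = 2.341 × 1.3423 = 3.1423.
Difference = 125.5 − 124.6 = 0.9000.
0.9000 ± 3.1423 → (-2.24, 4.04).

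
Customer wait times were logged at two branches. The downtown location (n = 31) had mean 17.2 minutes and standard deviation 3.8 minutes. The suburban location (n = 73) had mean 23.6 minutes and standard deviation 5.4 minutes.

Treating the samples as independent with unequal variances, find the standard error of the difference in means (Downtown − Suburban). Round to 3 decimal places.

Per-group SEs: s₁/√n₁ = 3.8/√31 = 0.6825, s₂/√n₂ = 5.4/√73 = 0.6320.
Unpooled SE of the difference: √(0.46580625 + 0.399424) = 0.9302.

0.930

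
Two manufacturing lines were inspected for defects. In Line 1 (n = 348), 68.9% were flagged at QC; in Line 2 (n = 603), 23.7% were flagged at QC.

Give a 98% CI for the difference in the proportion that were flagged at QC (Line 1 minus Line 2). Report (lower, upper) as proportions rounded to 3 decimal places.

Each SE is √(p̂(1−p̂)/n): √(0.6890·0.3110/348) = 0.02481 and √(0.2370·0.7630/603) = 0.01732.
SE(p̂₁ − p̂₂) = √(SE₁² + SE₂²) = √(0.0006155361 + 0.0002999824) = 0.03026, since the two samples are independent.
At 98% confidence z* = 2.326; margin = 2.326 × 0.03026 = 0.07038.
The difference is 0.6890 − 0.2370 = 0.4520, so the interval is 0.4520 ± 0.07038 = (0.382, 0.522).

(0.382, 0.522)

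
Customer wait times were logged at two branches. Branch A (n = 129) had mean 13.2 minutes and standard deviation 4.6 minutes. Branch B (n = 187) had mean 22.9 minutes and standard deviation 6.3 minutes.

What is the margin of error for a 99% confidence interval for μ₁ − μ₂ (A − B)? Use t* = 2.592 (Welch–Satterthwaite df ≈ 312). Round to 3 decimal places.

1.590

SE₁ = s₁/√n₁ = 4.6/√129 = 0.4050; SE₂ = 6.3/√187 = 0.4607.
Independent samples, unequal variances: SE_diff = √(SE₁² + SE₂²) = √(0.164025 + 0.21224449) = 0.6134.
t* = 2.592, so margin of error = 2.592 × 0.6134 = 1.5899.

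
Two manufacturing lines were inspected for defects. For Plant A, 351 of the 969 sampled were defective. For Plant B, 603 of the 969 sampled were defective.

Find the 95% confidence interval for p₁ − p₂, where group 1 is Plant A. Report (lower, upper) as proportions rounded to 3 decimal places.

(-0.303, -0.217)

p̂₁ = 351/969 = 0.3622 and p̂₂ = 603/969 = 0.6223.
SE₁ = √(p̂₁(1−p̂₁)/n₁) = √(0.3622·0.6378/969) = 0.01544; SE₂ = √(0.6223·0.3777/969) = 0.01557.
Independent samples: SE of the difference = √(SE₁² + SE₂²) = √(0.0002383936 + 0.0002424249) = 0.02193.
z* for 95% confidence is 1.960, so the margin of error is 1.960 × 0.02193 = 0.04298.
Point estimate p̂₁ − p̂₂ = 0.3622 − 0.6223 = -0.2601.
-0.2601 ± 0.04298 → (-0.303, -0.217).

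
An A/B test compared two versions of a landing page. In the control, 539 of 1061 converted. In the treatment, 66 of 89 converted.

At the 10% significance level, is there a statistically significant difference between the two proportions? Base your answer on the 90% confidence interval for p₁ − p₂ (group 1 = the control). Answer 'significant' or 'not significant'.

significant

Sample proportions: 539/1061 = 0.5080, 66/89 = 0.7416.
Each SE is √(p̂(1−p̂)/n): √(0.5080·0.4920/1061) = 0.01535 and √(0.7416·0.2584/89) = 0.04640.
SE(p̂₁ − p̂₂) = √(SE₁² + SE₂²) = √(0.0002356225 + 0.00215296) = 0.04887, since the two samples are independent.
At 90% confidence z* = 1.645; margin = 1.645 × 0.04887 = 0.08039.
The difference is 0.5080 − 0.7416 = -0.2336, so the interval is -0.2336 ± 0.08039 = (-0.31399, -0.15321).
The interval (-0.31399, -0.15321) does not contain 0, so the difference is significant.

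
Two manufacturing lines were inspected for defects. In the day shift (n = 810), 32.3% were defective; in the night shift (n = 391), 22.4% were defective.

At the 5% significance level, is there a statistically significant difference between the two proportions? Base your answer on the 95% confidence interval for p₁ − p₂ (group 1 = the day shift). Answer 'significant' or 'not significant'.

Each SE is √(p̂(1−p̂)/n): √(0.3230·0.6770/810) = 0.01643 and √(0.2240·0.7760/391) = 0.02108.
SE(p̂₁ − p̂₂) = √(SE₁² + SE₂²) = √(0.0002699449 + 0.0004443664) = 0.02673, since the two samples are independent.
At 95% confidence z* = 1.960; margin = 1.960 × 0.02673 = 0.05239.
The difference is 0.3230 − 0.2240 = 0.0990, so the interval is 0.0990 ± 0.05239 = (0.04661, 0.15139).
The interval (0.04661, 0.15139) does not contain 0, so the difference is significant.

significant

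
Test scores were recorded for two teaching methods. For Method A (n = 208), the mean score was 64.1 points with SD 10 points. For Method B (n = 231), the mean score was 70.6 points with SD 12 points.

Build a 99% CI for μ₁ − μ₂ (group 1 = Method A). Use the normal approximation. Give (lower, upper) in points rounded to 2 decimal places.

(-9.21, -3.79)

Per-group SEs: s₁/√n₁ = 10/√208 = 0.6934, s₂/√n₂ = 12/√231 = 0.7895.
Unpooled SE of the difference: √(0.48080356 + 0.62331025) = 1.0508.
Margin of error = z* · SE = 2.576 × 1.0508 = 2.7069.
x̄₁ − x̄₂ = 64.1 − 70.6 = -6.5000.
CI: -6.5000 ± 2.7069 = (-9.21, -3.79).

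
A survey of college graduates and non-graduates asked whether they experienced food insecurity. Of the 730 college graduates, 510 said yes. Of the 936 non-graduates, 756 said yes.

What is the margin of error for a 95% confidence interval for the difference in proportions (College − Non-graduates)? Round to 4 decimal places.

First, p̂₁ = 510/730 = 0.6986; p̂₂ = 756/936 = 0.8077.
The two standard errors are √(0.6986×0.3014/730) = 0.01698 and √(0.8077×0.1923/936) = 0.01288.
Because the samples are independent, SE_diff = √(0.01698² + 0.01288²) = 0.02131.
Using z* = 1.960 for 95%, ME = 1.960 × 0.02131 = 0.04177.

0.0418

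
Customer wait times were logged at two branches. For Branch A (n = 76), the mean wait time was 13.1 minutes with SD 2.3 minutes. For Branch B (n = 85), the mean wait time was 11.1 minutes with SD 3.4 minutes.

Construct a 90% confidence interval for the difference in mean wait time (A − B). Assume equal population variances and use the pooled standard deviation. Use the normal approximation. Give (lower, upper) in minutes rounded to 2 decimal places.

(1.24, 2.76)

s_p = √[((n₁−1)s₁² + (n₂−1)s₂²)/(n₁+n₂−2)] = √[(75·2.3² + 84·3.4²)/159] = 2.9330.
SE = 2.9330·√(1/76 + 1/85) = 0.4630.
With z* = 1.645, margin = 1.645 × 0.4630 = 0.7616.
x̄₁ − x̄₂ = 13.1 − 11.1 = 2.0000; interval 2.0000 ± 0.7616 = (1.24, 2.76).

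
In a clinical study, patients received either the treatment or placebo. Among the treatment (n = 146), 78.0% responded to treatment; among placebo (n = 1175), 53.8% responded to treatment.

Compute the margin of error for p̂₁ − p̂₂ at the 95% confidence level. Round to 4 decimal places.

Each SE is √(p̂(1−p̂)/n): √(0.7800·0.2200/146) = 0.03428 and √(0.5380·0.4620/1175) = 0.01454.
SE(p̂₁ − p̂₂) = √(SE₁² + SE₂²) = √(0.0011751184 + 0.0002114116) = 0.03724, since the two samples are independent.
At 95% confidence z* = 1.960; margin = 1.960 × 0.03724 = 0.07299.

0.0730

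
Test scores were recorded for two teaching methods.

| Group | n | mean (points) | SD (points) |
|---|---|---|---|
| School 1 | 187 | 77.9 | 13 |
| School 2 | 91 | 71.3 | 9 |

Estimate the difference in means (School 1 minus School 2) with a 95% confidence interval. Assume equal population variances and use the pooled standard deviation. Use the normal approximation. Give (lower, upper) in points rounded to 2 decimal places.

(3.63, 9.57)

s_p = √[((n₁−1)s₁² + (n₂−1)s₂²)/(n₁+n₂−2)] = √[(186·13² + 90·9²)/276] = 11.8450.
SE = 11.8450·√(1/187 + 1/91) = 1.5140.
With z* = 1.960, margin = 1.960 × 1.5140 = 2.9674.
x̄₁ − x̄₂ = 77.9 − 71.3 = 6.6000; interval 6.6000 ± 2.9674 = (3.63, 9.57).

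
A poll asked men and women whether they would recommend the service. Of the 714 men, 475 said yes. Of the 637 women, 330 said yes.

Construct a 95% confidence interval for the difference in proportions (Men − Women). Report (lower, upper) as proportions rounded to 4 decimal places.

Sample proportions: 475/714 = 0.6653, 330/637 = 0.5181.
Each SE is √(p̂(1−p̂)/n): √(0.6653·0.3347/714) = 0.01766 and √(0.5181·0.4819/637) = 0.01980.
SE(p̂₁ − p̂₂) = √(SE₁² + SE₂²) = √(0.0003118756 + 0.00039204) = 0.02653, since the two samples are independent.
At 95% confidence z* = 1.960; margin = 1.960 × 0.02653 = 0.05200.
The difference is 0.6653 − 0.5181 = 0.1472, so the interval is 0.1472 ± 0.05200 = (0.0952, 0.1992).

(0.0952, 0.1992)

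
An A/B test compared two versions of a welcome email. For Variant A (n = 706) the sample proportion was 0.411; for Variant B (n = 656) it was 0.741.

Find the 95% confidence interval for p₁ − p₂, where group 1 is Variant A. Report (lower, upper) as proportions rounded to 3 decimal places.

(-0.379, -0.281)

The two standard errors are √(0.4110×0.5890/706) = 0.01852 and √(0.7410×0.2590/656) = 0.01710.
Because the samples are independent, SE_diff = √(0.01852² + 0.01710²) = 0.02521.
Using z* = 1.960 for 95%, ME = 1.960 × 0.02521 = 0.04941.
p̂₁ − p̂₂ = -0.3300; interval -0.3300 ± 0.04941 gives (-0.379, -0.281).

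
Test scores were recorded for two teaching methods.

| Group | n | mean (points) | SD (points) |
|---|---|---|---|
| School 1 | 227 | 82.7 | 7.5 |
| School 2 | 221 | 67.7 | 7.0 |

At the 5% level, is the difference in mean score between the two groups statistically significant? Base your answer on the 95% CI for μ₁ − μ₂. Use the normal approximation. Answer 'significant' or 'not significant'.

significant

Standard errors of each mean: 7.5/√227 = 0.4978 and 7.0/√221 = 0.4709.
SE(x̄₁ − x̄₂) = √(0.4978² + 0.4709²) = 0.6852 for independent samples with unequal variances.
With z* = 1.960, the margin is 1.960 × 0.6852 = 1.3430.
x̄₁ − x̄₂ = 82.7 − 67.7 = 15.0000; the interval is 15.0000 ± 1.3430 = (13.6570, 16.3430).
The interval (13.6570, 16.3430) does not contain 0, so the difference is significant.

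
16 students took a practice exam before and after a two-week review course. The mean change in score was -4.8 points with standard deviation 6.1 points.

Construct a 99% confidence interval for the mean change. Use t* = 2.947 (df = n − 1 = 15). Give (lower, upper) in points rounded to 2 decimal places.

Paired design: SE = s_d/√n = 6.1/√16 = 1.5250.
t* = 2.947; margin of error = 2.947 × 1.5250 = 4.4942.
-4.8 ± 4.4942 → (-9.29, -0.31).

(-9.29, -0.31)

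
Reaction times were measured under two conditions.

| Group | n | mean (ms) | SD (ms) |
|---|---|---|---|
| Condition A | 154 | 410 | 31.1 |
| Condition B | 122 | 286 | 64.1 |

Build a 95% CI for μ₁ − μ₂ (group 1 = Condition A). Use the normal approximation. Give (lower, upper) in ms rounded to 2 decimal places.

(111.61, 136.39)

Per-group SEs: s₁/√n₁ = 31.1/√154 = 2.5061, s₂/√n₂ = 64.1/√122 = 5.8033.
Unpooled SE of the difference: √(6.28053721 + 33.67829089) = 6.3213.
Margin of error = z* · SE = 1.960 × 6.3213 = 12.3897.
x̄₁ − x̄₂ = 410 − 286 = 124.0000.
CI: 124.0000 ± 12.3897 = (111.61, 136.39).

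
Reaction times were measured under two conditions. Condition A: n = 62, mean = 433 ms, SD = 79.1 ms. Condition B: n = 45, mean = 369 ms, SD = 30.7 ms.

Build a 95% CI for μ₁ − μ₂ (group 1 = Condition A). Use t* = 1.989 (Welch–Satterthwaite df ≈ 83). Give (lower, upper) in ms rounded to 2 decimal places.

(42.04, 85.96)

Per-group SEs: s₁/√n₁ = 79.1/√62 = 10.0457, s₂/√n₂ = 30.7/√45 = 4.5765.
Unpooled SE of the difference: √(100.91608849 + 20.94435225) = 11.0390.
Margin of error = t* · SE = 1.989 × 11.0390 = 21.9566.
x̄₁ − x̄₂ = 433 − 369 = 64.0000.
CI: 64.0000 ± 21.9566 = (42.04, 85.96).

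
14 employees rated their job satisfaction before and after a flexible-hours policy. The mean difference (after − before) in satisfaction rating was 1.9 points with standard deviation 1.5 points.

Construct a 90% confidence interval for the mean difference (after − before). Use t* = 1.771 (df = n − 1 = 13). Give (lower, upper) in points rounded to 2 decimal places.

(1.19, 2.61)

Paired design: SE = s_d/√n = 1.5/√14 = 0.4009.
t* = 1.771; margin of error = 1.771 × 0.4009 = 0.7100.
1.9 ± 0.7100 → (1.19, 2.61).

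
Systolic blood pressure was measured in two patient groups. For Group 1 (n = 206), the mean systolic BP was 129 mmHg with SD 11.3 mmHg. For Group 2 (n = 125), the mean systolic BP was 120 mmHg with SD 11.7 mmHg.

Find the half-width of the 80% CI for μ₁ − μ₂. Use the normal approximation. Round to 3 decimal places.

Standard errors of each mean: 11.3/√206 = 0.7873 and 11.7/√125 = 1.0465.
SE(x̄₁ − x̄₂) = √(0.7873² + 1.0465²) = 1.3096 for independent samples with unequal variances.
With z* = 1.282, the margin is 1.282 × 1.3096 = 1.6789.

1.679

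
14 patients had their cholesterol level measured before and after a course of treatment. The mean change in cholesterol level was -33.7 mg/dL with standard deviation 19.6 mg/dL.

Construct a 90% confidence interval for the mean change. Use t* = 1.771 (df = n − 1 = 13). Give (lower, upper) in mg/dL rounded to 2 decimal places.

(-42.98, -24.42)

This is a matched-pairs design, so SE = s_d/√n = 19.6/√14 = 5.2383.
Margin = 1.771 × 5.2383 = 9.2770; the interval is -33.7 ± 9.2770 = (-42.98, -24.42).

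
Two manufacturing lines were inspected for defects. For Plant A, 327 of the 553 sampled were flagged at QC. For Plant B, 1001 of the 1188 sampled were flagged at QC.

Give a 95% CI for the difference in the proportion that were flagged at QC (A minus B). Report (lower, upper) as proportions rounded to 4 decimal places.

(-0.2972, -0.2054)

First, p̂₁ = 327/553 = 0.5913; p̂₂ = 1001/1188 = 0.8426.
The two standard errors are √(0.5913×0.4087/553) = 0.02090 and √(0.8426×0.1574/1188) = 0.01057.
Because the samples are independent, SE_diff = √(0.02090² + 0.01057²) = 0.02342.
Using z* = 1.960 for 95%, ME = 1.960 × 0.02342 = 0.04590.
p̂₁ − p̂₂ = -0.2513; interval -0.2513 ± 0.04590 gives (-0.2972, -0.2054).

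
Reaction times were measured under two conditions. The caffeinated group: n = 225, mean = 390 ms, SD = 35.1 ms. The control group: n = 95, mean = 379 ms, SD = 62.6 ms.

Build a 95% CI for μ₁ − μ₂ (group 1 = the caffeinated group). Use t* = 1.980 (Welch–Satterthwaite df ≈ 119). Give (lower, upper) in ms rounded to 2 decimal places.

Standard errors of each mean: 35.1/√225 = 2.3400 and 62.6/√95 = 6.4226.
SE(x̄₁ − x̄₂) = √(2.3400² + 6.4226²) = 6.8356 for independent samples with unequal variances.
With t* = 1.980, the margin is 1.980 × 6.8356 = 13.5345.
x̄₁ − x̄₂ = 390 − 379 = 11.0000; the interval is 11.0000 ± 13.5345 = (-2.53, 24.53).

(-2.53, 24.53)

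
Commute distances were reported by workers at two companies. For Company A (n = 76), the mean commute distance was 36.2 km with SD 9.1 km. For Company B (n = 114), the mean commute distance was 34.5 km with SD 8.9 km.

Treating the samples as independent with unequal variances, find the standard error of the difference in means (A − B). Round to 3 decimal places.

Standard errors of each mean: 9.1/√76 = 1.0438 and 8.9/√114 = 0.8336.
SE(x̄₁ − x̄₂) = √(1.0438² + 0.8336²) = 1.3358 for independent samples with unequal variances.

1.336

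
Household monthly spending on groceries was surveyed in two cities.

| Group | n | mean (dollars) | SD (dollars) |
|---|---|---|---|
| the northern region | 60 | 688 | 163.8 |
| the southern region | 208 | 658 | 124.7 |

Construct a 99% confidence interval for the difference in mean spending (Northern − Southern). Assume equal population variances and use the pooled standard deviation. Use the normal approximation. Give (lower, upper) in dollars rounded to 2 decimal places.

Pooled variance s_p² = [59·163.8² + 207·124.7²] / (60+208−2) = 18052.1225, so s_p = 134.3582.
SE_diff = s_p·√(1/n₁ + 1/n₂) = 134.3582·√(1/60 + 1/208) = 19.6890.
z* = 2.576; margin = 2.576 × 19.6890 = 50.7189.
Difference = 688 − 658 = 30.0000.
30.0000 ± 50.7189 → (-20.72, 80.72).

(-20.72, 80.72)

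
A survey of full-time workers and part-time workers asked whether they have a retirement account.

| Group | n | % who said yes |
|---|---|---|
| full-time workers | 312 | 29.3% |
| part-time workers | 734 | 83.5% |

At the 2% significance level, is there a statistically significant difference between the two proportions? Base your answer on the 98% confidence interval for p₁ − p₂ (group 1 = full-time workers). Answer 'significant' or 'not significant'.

significant

The two standard errors are √(0.2930×0.7070/312) = 0.02577 and √(0.8350×0.1650/734) = 0.01370.
Because the samples are independent, SE_diff = √(0.02577² + 0.01370²) = 0.02919.
Using z* = 2.326 for 98%, ME = 2.326 × 0.02919 = 0.06790.
p̂₁ − p̂₂ = -0.5420; interval -0.5420 ± 0.06790 gives (-0.60990, -0.47410).
The interval (-0.60990, -0.47410) does not contain 0, so the difference is significant.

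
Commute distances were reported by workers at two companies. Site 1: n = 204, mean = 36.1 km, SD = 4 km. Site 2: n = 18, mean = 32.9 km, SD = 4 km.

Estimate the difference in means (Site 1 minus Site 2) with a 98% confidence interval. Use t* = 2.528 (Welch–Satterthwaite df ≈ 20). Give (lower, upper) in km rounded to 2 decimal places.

SE₁ = s₁/√n₁ = 4/√204 = 0.2801; SE₂ = 4/√18 = 0.9428.
Independent samples, unequal variances: SE_diff = √(SE₁² + SE₂²) = √(0.07845601 + 0.88887184) = 0.9835.
t* = 2.528, so margin of error = 2.528 × 0.9835 = 2.4863.
Difference in means = 36.1 − 32.9 = 3.2000.
3.2000 ± 2.4863 → (0.71, 5.69).

(0.71, 5.69)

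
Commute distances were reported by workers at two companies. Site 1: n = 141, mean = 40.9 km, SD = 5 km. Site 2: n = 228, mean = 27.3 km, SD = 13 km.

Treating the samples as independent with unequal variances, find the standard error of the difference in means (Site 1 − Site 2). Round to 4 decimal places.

0.9584

Per-group SEs: s₁/√n₁ = 5/√141 = 0.4211, s₂/√n₂ = 13/√228 = 0.8609.
Unpooled SE of the difference: √(0.17732521 + 0.74114881) = 0.9584.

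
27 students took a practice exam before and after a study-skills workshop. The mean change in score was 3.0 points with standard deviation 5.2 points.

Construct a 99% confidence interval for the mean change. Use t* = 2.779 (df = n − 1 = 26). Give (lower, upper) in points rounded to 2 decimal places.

(0.22, 5.78)

This is a matched-pairs design, so SE = s_d/√n = 5.2/√27 = 1.0007.
Margin = 2.779 × 1.0007 = 2.7809; the interval is 3.0 ± 2.7809 = (0.22, 5.78).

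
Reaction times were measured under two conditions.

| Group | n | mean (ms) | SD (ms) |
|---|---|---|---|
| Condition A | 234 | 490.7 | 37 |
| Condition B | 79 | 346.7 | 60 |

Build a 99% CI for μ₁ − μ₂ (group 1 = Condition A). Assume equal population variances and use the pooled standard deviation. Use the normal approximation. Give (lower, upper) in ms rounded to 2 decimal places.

(129.28, 158.72)

s_p = √[((n₁−1)s₁² + (n₂−1)s₂²)/(n₁+n₂−2)] = √[(233·37² + 78·60²)/311] = 43.9152.
SE = 43.9152·√(1/234 + 1/79) = 5.7143.
With z* = 2.576, margin = 2.576 × 5.7143 = 14.7200.
x̄₁ − x̄₂ = 490.7 − 346.7 = 144.0000; interval 144.0000 ± 14.7200 = (129.28, 158.72).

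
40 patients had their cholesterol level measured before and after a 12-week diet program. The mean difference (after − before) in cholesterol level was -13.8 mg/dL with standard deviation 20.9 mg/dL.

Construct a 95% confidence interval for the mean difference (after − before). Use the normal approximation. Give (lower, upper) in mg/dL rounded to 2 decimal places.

This is a matched-pairs design, so SE = s_d/√n = 20.9/√40 = 3.3046.
Margin = 1.960 × 3.3046 = 6.4770; the interval is -13.8 ± 6.4770 = (-20.28, -7.32).

(-20.28, -7.32)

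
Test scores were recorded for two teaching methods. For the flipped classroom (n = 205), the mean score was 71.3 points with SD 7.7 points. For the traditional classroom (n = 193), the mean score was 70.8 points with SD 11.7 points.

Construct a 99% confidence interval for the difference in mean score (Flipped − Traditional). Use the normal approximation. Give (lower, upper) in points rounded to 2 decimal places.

(-2.07, 3.07)

Per-group SEs: s₁/√n₁ = 7.7/√205 = 0.5378, s₂/√n₂ = 11.7/√193 = 0.8422.
Unpooled SE of the difference: √(0.28922884 + 0.70930084) = 0.9993.
Margin of error = z* · SE = 2.576 × 0.9993 = 2.5742.
x̄₁ − x̄₂ = 71.3 − 70.8 = 0.5000.
CI: 0.5000 ± 2.5742 = (-2.07, 3.07).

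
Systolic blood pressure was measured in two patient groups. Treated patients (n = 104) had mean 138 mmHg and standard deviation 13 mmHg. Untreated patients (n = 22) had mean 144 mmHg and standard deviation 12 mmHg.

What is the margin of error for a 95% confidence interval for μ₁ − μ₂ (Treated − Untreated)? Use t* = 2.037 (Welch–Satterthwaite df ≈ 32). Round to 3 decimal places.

5.823

Per-group SEs: s₁/√n₁ = 13/√104 = 1.2748, s₂/√n₂ = 12/√22 = 2.5584.
Unpooled SE of the difference: √(1.62511504 + 6.54541056) = 2.8584.
Margin of error = t* · SE = 2.037 × 2.8584 = 5.8226.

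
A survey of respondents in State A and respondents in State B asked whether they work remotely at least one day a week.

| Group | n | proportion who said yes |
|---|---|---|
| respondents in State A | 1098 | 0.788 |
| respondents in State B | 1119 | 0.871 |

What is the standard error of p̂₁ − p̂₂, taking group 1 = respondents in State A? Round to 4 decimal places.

0.0159

The two standard errors are √(0.7880×0.2120/1098) = 0.01233 and √(0.8710×0.1290/1119) = 0.01002.
Because the samples are independent, SE_diff = √(0.01233² + 0.01002²) = 0.01589.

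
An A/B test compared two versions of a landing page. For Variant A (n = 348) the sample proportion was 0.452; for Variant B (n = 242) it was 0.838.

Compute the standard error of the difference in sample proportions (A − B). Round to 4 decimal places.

Each SE is √(p̂(1−p̂)/n): √(0.4520·0.5480/348) = 0.02668 and √(0.8380·0.1620/242) = 0.02368.
SE(p̂₁ − p̂₂) = √(SE₁² + SE₂²) = √(0.0007118224 + 0.0005607424) = 0.03567, since the two samples are independent.

0.0357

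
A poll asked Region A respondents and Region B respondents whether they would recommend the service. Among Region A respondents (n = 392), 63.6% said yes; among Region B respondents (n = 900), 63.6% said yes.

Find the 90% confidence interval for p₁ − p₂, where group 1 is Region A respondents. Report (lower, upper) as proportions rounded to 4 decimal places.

(-0.0479, 0.0479)

The two standard errors are √(0.6360×0.3640/392) = 0.02430 and √(0.6360×0.3640/900) = 0.01604.
Because the samples are independent, SE_diff = √(0.02430² + 0.01604²) = 0.02912.
Using z* = 1.645 for 90%, ME = 1.645 × 0.02912 = 0.04790.
p̂₁ − p̂₂ = 0.0000; interval 0.0000 ± 0.04790 gives (-0.0479, 0.0479).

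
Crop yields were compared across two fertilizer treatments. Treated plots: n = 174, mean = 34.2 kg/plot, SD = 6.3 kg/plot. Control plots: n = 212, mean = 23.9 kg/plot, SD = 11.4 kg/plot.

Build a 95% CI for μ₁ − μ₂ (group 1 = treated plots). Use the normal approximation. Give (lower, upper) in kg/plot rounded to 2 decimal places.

Standard errors of each mean: 6.3/√174 = 0.4776 and 11.4/√212 = 0.7830.
SE(x̄₁ − x̄₂) = √(0.4776² + 0.7830²) = 0.9172 for independent samples with unequal variances.
With z* = 1.960, the margin is 1.960 × 0.9172 = 1.7977.
x̄₁ − x̄₂ = 34.2 − 23.9 = 10.3000; the interval is 10.3000 ± 1.7977 = (8.50, 12.10).

(8.50, 12.10)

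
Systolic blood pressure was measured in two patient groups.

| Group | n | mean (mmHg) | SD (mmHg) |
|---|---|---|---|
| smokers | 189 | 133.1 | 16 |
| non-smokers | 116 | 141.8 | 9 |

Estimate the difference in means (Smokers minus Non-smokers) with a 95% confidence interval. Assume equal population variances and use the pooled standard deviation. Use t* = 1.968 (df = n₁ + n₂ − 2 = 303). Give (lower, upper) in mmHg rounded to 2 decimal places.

s_p = √[((n₁−1)s₁² + (n₂−1)s₂²)/(n₁+n₂−2)] = √[(188·16² + 115·9²)/303] = 13.7688.
SE = 13.7688·√(1/189 + 1/116) = 1.6240.
With t* = 1.968, margin = 1.968 × 1.6240 = 3.1960.
x̄₁ − x̄₂ = 133.1 − 141.8 = -8.7000; interval -8.7000 ± 3.1960 = (-11.90, -5.50).

(-11.90, -5.50)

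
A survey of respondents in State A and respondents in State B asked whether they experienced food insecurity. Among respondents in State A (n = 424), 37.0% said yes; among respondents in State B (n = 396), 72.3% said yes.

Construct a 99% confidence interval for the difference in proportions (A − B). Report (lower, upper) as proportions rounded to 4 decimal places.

(-0.4367, -0.2693)

SE₁ = √(p̂₁(1−p̂₁)/n₁) = √(0.3700·0.6300/424) = 0.02345; SE₂ = √(0.7230·0.2770/396) = 0.02249.
Independent samples: SE of the difference = √(SE₁² + SE₂²) = √(0.0005499025 + 0.0005058001) = 0.03249.
z* for 99% confidence is 2.576, so the margin of error is 2.576 × 0.03249 = 0.08369.
Point estimate p̂₁ − p̂₂ = 0.3700 − 0.7230 = -0.3530.
-0.3530 ± 0.08369 → (-0.4367, -0.2693).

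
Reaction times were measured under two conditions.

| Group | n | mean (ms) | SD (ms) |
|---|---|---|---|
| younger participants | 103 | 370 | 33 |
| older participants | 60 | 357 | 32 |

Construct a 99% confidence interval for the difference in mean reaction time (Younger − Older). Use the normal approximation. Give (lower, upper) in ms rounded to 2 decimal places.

Per-group SEs: s₁/√n₁ = 33/√103 = 3.2516, s₂/√n₂ = 32/√60 = 4.1312.
Unpooled SE of the difference: √(10.57290256 + 17.06681344) = 5.2573.
Margin of error = z* · SE = 2.576 × 5.2573 = 13.5428.
x̄₁ − x̄₂ = 370 − 357 = 13.0000.
CI: 13.0000 ± 13.5428 = (-0.54, 26.54).

(-0.54, 26.54)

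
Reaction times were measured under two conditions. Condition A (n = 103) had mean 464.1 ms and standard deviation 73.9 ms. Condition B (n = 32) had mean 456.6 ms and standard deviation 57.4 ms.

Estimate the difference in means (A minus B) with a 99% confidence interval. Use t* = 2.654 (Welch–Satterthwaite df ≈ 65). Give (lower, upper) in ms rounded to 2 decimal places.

SE₁ = s₁/√n₁ = 73.9/√103 = 7.2816; SE₂ = 57.4/√32 = 10.1470.
Independent samples, unequal variances: SE_diff = √(SE₁² + SE₂²) = √(53.02169856 + 102.961609) = 12.4893.
t* = 2.654, so margin of error = 2.654 × 12.4893 = 33.1466.
Difference in means = 464.1 − 456.6 = 7.5000.
7.5000 ± 33.1466 → (-25.65, 40.65).

(-25.65, 40.65)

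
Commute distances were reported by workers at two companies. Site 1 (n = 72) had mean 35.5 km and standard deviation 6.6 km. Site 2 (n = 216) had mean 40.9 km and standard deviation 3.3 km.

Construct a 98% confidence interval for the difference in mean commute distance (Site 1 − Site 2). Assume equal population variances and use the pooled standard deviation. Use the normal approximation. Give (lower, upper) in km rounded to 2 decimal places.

Pooled variance s_p² = [71·6.6² + 215·3.3²] / (72+216−2) = 19.0004, so s_p = 4.3589.
SE_diff = s_p·√(1/n₁ + 1/n₂) = 4.3589·√(1/72 + 1/216) = 0.5932.
z* = 2.326; margin = 2.326 × 0.5932 = 1.3798.
Difference = 35.5 − 40.9 = -5.4000.
-5.4000 ± 1.3798 → (-6.78, -4.02).

(-6.78, -4.02)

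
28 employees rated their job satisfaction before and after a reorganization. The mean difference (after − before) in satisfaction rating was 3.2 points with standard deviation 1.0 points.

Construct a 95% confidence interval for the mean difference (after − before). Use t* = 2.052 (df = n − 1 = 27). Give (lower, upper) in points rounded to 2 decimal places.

(2.81, 3.59)

This is a matched-pairs design, so SE = s_d/√n = 1.0/√28 = 0.1890.
Margin = 2.052 × 0.1890 = 0.3878; the interval is 3.2 ± 0.3878 = (2.81, 3.59).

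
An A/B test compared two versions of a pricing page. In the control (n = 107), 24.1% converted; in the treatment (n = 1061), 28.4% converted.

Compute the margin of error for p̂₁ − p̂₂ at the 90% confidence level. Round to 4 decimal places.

0.0717

The two standard errors are √(0.2410×0.7590/107) = 0.04135 and √(0.2840×0.7160/1061) = 0.01384.
Because the samples are independent, SE_diff = √(0.04135² + 0.01384²) = 0.04360.
Using z* = 1.645 for 90%, ME = 1.645 × 0.04360 = 0.07172.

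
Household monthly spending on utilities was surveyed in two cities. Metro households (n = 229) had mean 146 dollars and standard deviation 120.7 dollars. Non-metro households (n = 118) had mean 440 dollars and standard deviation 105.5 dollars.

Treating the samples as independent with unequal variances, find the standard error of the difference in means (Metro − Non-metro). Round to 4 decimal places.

12.5675

Standard errors of each mean: 120.7/√229 = 7.9761 and 105.5/√118 = 9.7121.
SE(x̄₁ − x̄₂) = √(7.9761² + 9.7121²) = 12.5675 for independent samples with unequal variances.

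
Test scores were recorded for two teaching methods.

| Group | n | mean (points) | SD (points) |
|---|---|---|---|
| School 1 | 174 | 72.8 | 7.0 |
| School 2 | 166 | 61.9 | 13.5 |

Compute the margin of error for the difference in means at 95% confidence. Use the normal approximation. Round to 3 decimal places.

2.302

Standard errors of each mean: 7.0/√174 = 0.5307 and 13.5/√166 = 1.0478.
SE(x̄₁ − x̄₂) = √(0.5307² + 1.0478²) = 1.1745 for independent samples with unequal variances.
With z* = 1.960, the margin is 1.960 × 1.1745 = 2.3020.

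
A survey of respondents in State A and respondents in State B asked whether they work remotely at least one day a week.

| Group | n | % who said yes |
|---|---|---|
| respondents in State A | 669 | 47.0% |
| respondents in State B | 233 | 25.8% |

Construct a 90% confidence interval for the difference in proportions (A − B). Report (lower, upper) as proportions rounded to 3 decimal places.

(0.155, 0.269)

Each SE is √(p̂(1−p̂)/n): √(0.4700·0.5300/669) = 0.01930 and √(0.2580·0.7420/233) = 0.02866.
SE(p̂₁ − p̂₂) = √(SE₁² + SE₂²) = √(0.00037249 + 0.0008213956) = 0.03455, since the two samples are independent.
At 90% confidence z* = 1.645; margin = 1.645 × 0.03455 = 0.05683.
The difference is 0.4700 − 0.2580 = 0.2120, so the interval is 0.2120 ± 0.05683 = (0.155, 0.269).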